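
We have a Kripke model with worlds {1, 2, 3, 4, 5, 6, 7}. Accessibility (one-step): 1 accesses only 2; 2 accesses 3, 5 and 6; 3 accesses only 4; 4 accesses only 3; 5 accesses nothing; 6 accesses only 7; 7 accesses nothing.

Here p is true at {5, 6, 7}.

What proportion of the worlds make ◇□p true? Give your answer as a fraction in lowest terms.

1: successors {2}; □p there: 2:F. ✗
2: successors {3, 5, 6}; □p there: 3:F, 5:T, 6:T. ✓
3: successors {4}; □p there: 4:F. ✗
4: successors {3}; □p there: 3:F. ✗
5: no successors, so ◇□p fails. ✗
6: successors {7}; □p there: 7:T. ✓
7: no successors, so ◇□p fails. ✗
That's 2 of 7 worlds, so 2/7.

2/7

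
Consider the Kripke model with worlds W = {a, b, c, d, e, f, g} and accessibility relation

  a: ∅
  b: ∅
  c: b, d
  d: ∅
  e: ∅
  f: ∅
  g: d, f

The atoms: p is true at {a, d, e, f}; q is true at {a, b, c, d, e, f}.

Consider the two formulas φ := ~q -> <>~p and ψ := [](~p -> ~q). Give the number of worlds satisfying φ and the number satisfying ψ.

6 and 6

For ~q -> <>~p:
a: ~q is F, <>~p is F. ✓
b: ~q is F, <>~p is F. ✓
c: ~q is F, <>~p is T. ✓
d: ~q is F, <>~p is F. ✓
e: ~q is F, <>~p is F. ✓
f: ~q is F, <>~p is F. ✓
g: ~q is T, <>~p is F. ✗
— 6 worlds.
For [](~p -> ~q):
a: no successors, so [](~p -> ~q) holds vacuously. ✓
b: no successors, so [](~p -> ~q) holds vacuously. ✓
c: successors {b, d}; ~p -> ~q there: b:F, d:T. ✗
d: no successors, so [](~p -> ~q) holds vacuously. ✓
e: no successors, so [](~p -> ~q) holds vacuously. ✓
f: no successors, so [](~p -> ~q) holds vacuously. ✓
g: successors {d, f}; ~p -> ~q there: d:T, f:T. ✓
— 6 worlds.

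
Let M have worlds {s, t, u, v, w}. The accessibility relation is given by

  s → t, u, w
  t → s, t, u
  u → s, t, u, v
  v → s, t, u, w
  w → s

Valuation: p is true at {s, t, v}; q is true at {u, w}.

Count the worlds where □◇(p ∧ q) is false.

5

s: successors {t, u, w}; ◇(p ∧ q) there: t:F, u:F, w:F. ✗
t: successors {s, t, u}; ◇(p ∧ q) there: s:F, t:F, u:F. ✗
u: successors {s, t, u, v}; ◇(p ∧ q) there: s:F, t:F, u:F, v:F. ✗
v: successors {s, t, u, w}; ◇(p ∧ q) there: s:F, t:F, u:F, w:F. ✗
w: successors {s}; ◇(p ∧ q) there: s:F. ✗
Satisfying worlds: ∅.
So □◇(p ∧ q) fails at the other 5 worlds.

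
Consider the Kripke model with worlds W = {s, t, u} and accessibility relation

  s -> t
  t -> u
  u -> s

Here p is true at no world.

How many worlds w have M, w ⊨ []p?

s: successors {t}; p there: t:F. ✗
t: successors {u}; p there: u:F. ✗
u: successors {s}; p there: s:F. ✗
Satisfying worlds: ∅.

0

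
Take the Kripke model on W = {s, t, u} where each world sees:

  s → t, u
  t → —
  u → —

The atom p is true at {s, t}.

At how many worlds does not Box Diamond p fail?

s: Box Diamond p is F. ✓
t: Box Diamond p is T. ✗
u: Box Diamond p is T. ✗
Satisfying worlds: {s}.
So not Box Diamond p fails at the other 2 worlds.

2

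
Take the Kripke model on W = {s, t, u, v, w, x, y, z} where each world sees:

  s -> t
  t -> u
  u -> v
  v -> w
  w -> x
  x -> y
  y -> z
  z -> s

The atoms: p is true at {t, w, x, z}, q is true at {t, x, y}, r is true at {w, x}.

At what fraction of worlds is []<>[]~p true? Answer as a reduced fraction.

1/2

s: successors {t}; <>[]~p there: t:T. ✓
t: successors {u}; <>[]~p there: u:F. ✗
u: successors {v}; <>[]~p there: v:F. ✗
v: successors {w}; <>[]~p there: w:T. ✓
w: successors {x}; <>[]~p there: x:F. ✗
x: successors {y}; <>[]~p there: y:T. ✓
y: successors {z}; <>[]~p there: z:F. ✗
z: successors {s}; <>[]~p there: s:T. ✓
That's 4 of 8 worlds, so 4/8 = 1/2.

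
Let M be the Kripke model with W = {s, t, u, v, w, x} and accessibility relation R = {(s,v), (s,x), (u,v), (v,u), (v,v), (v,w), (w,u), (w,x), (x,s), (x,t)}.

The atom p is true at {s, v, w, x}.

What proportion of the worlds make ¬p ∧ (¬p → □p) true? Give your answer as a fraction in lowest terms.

s: ¬p is F, ¬p → □p is T. ✗
t: ¬p is T, ¬p → □p is T. ✓
u: ¬p is T, ¬p → □p is T. ✓
v: ¬p is F, ¬p → □p is T. ✗
w: ¬p is F, ¬p → □p is T. ✗
x: ¬p is F, ¬p → □p is T. ✗
That's 2 of 6 worlds, so 2/6 = 1/3.

1/3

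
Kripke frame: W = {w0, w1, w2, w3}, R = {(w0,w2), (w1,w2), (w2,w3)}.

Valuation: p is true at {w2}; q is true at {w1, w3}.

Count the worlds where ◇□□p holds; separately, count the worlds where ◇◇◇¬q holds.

3 and 0

For ◇□□p:
w0: successors {w2}; □□p there: w2:T. ✓
w1: successors {w2}; □□p there: w2:T. ✓
w2: successors {w3}; □□p there: w3:T. ✓
w3: no successors, so ◇□□p fails. ✗
— 3 worlds.
For ◇◇◇¬q:
w0: successors {w2}; ◇◇¬q there: w2:F. ✗
w1: successors {w2}; ◇◇¬q there: w2:F. ✗
w2: successors {w3}; ◇◇¬q there: w3:F. ✗
w3: no successors, so ◇◇◇¬q fails. ✗
— 0 worlds.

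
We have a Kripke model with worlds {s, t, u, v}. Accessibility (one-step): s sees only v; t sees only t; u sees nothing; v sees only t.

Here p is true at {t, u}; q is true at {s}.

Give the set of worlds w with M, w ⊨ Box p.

s: successors {v}; p there: v:F. ✗
t: successors {t}; p there: t:T. ✓
u: no successors, so Box p holds vacuously. ✓
v: successors {t}; p there: t:T. ✓

{t, u, v}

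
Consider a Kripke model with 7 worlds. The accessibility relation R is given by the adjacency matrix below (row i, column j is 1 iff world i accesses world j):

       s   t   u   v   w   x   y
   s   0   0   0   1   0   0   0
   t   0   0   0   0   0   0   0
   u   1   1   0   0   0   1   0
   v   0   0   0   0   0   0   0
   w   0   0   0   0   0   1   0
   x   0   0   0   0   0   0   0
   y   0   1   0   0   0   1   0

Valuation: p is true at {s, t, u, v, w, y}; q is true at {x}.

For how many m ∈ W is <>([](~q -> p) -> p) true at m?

s: successors {v}; [](~q -> p) -> p there: v:T. ✓
t: no successors, so <>([](~q -> p) -> p) fails. ✗
u: successors {s, t, x}; [](~q -> p) -> p there: s:T, t:T, x:F. ✓
v: no successors, so <>([](~q -> p) -> p) fails. ✗
w: successors {x}; [](~q -> p) -> p there: x:F. ✗
x: no successors, so <>([](~q -> p) -> p) fails. ✗
y: successors {t, x}; [](~q -> p) -> p there: t:T, x:F. ✓
Satisfying worlds: {s, u, y}.

3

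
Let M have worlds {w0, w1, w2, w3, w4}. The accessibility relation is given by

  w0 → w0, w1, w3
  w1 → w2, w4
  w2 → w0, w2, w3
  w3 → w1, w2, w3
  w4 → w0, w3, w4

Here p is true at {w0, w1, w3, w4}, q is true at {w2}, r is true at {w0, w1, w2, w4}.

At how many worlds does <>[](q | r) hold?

2

w0: successors {w0, w1, w3}; [](q | r) there: w0:F, w1:T, w3:F. ✓
w1: successors {w2, w4}; [](q | r) there: w2:F, w4:F. ✗
w2: successors {w0, w2, w3}; [](q | r) there: w0:F, w2:F, w3:F. ✗
w3: successors {w1, w2, w3}; [](q | r) there: w1:T, w2:F, w3:F. ✓
w4: successors {w0, w3, w4}; [](q | r) there: w0:F, w3:F, w4:F. ✗
Satisfying worlds: {w0, w3}.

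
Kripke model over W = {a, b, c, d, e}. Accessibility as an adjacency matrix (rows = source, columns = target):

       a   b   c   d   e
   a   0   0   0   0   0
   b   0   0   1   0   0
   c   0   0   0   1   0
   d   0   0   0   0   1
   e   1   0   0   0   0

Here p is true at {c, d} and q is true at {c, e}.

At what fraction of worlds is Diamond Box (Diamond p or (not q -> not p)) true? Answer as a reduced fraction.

a: no successors, so Diamond Box (Diamond p or (not q -> not p)) fails. ✗
b: successors {c}; Box (Diamond p or (not q -> not p)) there: c:F. ✗
c: successors {d}; Box (Diamond p or (not q -> not p)) there: d:T. ✓
d: successors {e}; Box (Diamond p or (not q -> not p)) there: e:T. ✓
e: successors {a}; Box (Diamond p or (not q -> not p)) there: a:T. ✓
That's 3 of 5 worlds, so 3/5.

3/5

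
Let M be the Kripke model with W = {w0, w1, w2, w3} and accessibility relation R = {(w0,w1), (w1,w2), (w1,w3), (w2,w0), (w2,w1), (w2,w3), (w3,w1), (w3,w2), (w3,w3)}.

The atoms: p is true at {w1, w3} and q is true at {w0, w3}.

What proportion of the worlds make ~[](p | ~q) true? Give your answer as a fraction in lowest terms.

w0: [](p | ~q) is T. ✗
w1: [](p | ~q) is T. ✗
w2: [](p | ~q) is F. ✓
w3: [](p | ~q) is T. ✗
That's 1 of 4 worlds, so 1/4.

1/4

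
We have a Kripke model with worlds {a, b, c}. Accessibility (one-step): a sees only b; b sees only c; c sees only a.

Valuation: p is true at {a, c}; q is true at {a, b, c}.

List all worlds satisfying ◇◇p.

a: successors {b}; ◇p there: b:T. ✓
b: successors {c}; ◇p there: c:T. ✓
c: successors {a}; ◇p there: a:F. ✗

{a, b}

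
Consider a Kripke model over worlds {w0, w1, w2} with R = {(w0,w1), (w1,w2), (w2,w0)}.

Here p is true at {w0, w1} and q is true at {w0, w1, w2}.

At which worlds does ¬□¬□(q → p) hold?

w0: □¬□(q → p) is T. ✗
w1: □¬□(q → p) is F. ✓
w2: □¬□(q → p) is F. ✓

{w1, w2}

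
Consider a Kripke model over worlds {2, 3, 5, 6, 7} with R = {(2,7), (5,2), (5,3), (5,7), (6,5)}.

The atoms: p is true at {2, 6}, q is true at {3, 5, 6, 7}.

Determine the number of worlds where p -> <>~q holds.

3

2: p is T, <>~q is F. ✗
3: p is F, <>~q is F. ✓
5: p is F, <>~q is T. ✓
6: p is T, <>~q is F. ✗
7: p is F, <>~q is F. ✓
Satisfying worlds: {3, 5, 7}.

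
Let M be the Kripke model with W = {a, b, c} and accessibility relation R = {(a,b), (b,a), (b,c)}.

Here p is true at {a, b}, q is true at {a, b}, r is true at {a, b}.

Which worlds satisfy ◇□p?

{b}

a: successors {b}; □p there: b:F. ✗
b: successors {a, c}; □p there: a:T, c:T. ✓
c: no successors, so ◇□p fails. ✗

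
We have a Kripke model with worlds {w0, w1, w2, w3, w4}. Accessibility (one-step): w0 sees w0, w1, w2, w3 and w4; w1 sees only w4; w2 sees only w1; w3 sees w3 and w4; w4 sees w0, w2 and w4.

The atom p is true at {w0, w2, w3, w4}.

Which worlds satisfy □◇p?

w0: successors {w0, w1, w2, w3, w4}; ◇p there: w0:T, w1:T, w2:F, w3:T, w4:T. ✗
w1: successors {w4}; ◇p there: w4:T. ✓
w2: successors {w1}; ◇p there: w1:T. ✓
w3: successors {w3, w4}; ◇p there: w3:T, w4:T. ✓
w4: successors {w0, w2, w4}; ◇p there: w0:T, w2:F, w4:T. ✗

{w1, w2, w3}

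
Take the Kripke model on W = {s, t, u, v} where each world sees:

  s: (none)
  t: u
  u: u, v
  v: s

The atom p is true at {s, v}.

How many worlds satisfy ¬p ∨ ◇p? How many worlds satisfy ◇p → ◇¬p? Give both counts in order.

For ¬p ∨ ◇p:
s: ¬p is F, ◇p is F. ✗
t: ¬p is T, ◇p is F. ✓
u: ¬p is T, ◇p is T. ✓
v: ¬p is F, ◇p is T. ✓
— 3 worlds.
For ◇p → ◇¬p:
s: ◇p is F, ◇¬p is F. ✓
t: ◇p is F, ◇¬p is T. ✓
u: ◇p is T, ◇¬p is T. ✓
v: ◇p is T, ◇¬p is F. ✗
— 3 worlds.

3 and 3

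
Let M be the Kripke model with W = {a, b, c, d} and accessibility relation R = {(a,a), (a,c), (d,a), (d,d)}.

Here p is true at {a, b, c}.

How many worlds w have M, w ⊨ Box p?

3

a: successors {a, c}; p there: a:T, c:T. ✓
b: no successors, so Box p holds vacuously. ✓
c: no successors, so Box p holds vacuously. ✓
d: successors {a, d}; p there: a:T, d:F. ✗
Satisfying worlds: {a, b, c}.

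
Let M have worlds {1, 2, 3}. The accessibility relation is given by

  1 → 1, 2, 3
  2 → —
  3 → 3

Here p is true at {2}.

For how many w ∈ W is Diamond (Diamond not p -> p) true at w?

1: successors {1, 2, 3}; Diamond not p -> p there: 1:F, 2:T, 3:F. ✓
2: no successors, so Diamond (Diamond not p -> p) fails. ✗
3: successors {3}; Diamond not p -> p there: 3:F. ✗
Satisfying worlds: {1}.

1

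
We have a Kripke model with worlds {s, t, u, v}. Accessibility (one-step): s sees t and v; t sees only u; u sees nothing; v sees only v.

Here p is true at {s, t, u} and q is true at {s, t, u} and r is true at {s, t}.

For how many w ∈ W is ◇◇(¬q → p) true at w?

1

s: successors {t, v}; ◇(¬q → p) there: t:T, v:F. ✓
t: successors {u}; ◇(¬q → p) there: u:F. ✗
u: no successors, so ◇◇(¬q → p) fails. ✗
v: successors {v}; ◇(¬q → p) there: v:F. ✗
Satisfying worlds: {s}.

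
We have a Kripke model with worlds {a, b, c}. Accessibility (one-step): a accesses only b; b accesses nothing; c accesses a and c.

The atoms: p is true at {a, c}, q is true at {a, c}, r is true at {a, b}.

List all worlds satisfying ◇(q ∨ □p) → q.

a: ◇(q ∨ □p) is T, q is T. ✓
b: ◇(q ∨ □p) is F, q is F. ✓
c: ◇(q ∨ □p) is T, q is T. ✓

{a, b, c}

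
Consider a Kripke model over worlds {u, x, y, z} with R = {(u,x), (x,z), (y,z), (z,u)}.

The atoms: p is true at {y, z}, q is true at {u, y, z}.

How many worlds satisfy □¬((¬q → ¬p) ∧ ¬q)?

u: successors {x}; ¬((¬q → ¬p) ∧ ¬q) there: x:F. ✗
x: successors {z}; ¬((¬q → ¬p) ∧ ¬q) there: z:T. ✓
y: successors {z}; ¬((¬q → ¬p) ∧ ¬q) there: z:T. ✓
z: successors {u}; ¬((¬q → ¬p) ∧ ¬q) there: u:T. ✓
Satisfying worlds: {x, y, z}.

3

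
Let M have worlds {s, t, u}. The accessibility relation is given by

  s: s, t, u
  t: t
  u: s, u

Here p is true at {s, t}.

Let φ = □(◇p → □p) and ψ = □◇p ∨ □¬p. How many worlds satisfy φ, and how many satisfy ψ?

For □(◇p → □p):
s: successors {s, t, u}; ◇p → □p there: s:F, t:T, u:F. ✗
t: successors {t}; ◇p → □p there: t:T. ✓
u: successors {s, u}; ◇p → □p there: s:F, u:F. ✗
— 1 world.
For □◇p ∨ □¬p:
s: □◇p is T, □¬p is F. ✓
t: □◇p is T, □¬p is F. ✓
u: □◇p is T, □¬p is F. ✓
— 3 worlds.

1 and 3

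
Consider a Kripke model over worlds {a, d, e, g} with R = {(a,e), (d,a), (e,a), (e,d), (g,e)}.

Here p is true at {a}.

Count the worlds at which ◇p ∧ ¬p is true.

2

a: ◇p is F, ¬p is F. ✗
d: ◇p is T, ¬p is T. ✓
e: ◇p is T, ¬p is T. ✓
g: ◇p is F, ¬p is T. ✗
Satisfying worlds: {d, e}.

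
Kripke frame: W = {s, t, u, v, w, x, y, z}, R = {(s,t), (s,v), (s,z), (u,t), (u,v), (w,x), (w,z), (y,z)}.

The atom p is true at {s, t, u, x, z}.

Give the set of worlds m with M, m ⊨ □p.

s: successors {t, v, z}; p there: t:T, v:F, z:T. ✗
t: no successors, so □p holds vacuously. ✓
u: successors {t, v}; p there: t:T, v:F. ✗
v: no successors, so □p holds vacuously. ✓
w: successors {x, z}; p there: x:T, z:T. ✓
x: no successors, so □p holds vacuously. ✓
y: successors {z}; p there: z:T. ✓
z: no successors, so □p holds vacuously. ✓

{t, v, w, x, y, z}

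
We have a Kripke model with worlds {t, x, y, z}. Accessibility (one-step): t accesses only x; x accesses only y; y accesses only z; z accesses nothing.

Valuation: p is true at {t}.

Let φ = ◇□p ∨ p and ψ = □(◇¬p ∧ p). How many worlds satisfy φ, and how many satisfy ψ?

2 and 1

For ◇□p ∨ p:
t: ◇□p is F, p is T. ✓
x: ◇□p is F, p is F. ✗
y: ◇□p is T, p is F. ✓
z: ◇□p is F, p is F. ✗
— 2 worlds.
For □(◇¬p ∧ p):
t: successors {x}; ◇¬p ∧ p there: x:F. ✗
x: successors {y}; ◇¬p ∧ p there: y:F. ✗
y: successors {z}; ◇¬p ∧ p there: z:F. ✗
z: no successors, so □(◇¬p ∧ p) holds vacuously. ✓
— 1 world.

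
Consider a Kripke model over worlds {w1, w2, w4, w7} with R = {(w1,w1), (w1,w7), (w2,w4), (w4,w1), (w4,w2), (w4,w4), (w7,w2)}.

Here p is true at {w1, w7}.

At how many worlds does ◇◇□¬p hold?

w1: successors {w1, w7}; ◇□¬p there: w1:T, w7:T. ✓
w2: successors {w4}; ◇□¬p there: w4:T. ✓
w4: successors {w1, w2, w4}; ◇□¬p there: w1:T, w2:F, w4:T. ✓
w7: successors {w2}; ◇□¬p there: w2:F. ✗
Satisfying worlds: {w1, w2, w4}.

3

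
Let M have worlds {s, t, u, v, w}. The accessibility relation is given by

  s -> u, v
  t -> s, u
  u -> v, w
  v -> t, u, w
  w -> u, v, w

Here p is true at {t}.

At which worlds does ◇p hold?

s: successors {u, v}; p there: u:F, v:F. ✗
t: successors {s, u}; p there: s:F, u:F. ✗
u: successors {v, w}; p there: v:F, w:F. ✗
v: successors {t, u, w}; p there: t:T, u:F, w:F. ✓
w: successors {u, v, w}; p there: u:F, v:F, w:F. ✗

{v}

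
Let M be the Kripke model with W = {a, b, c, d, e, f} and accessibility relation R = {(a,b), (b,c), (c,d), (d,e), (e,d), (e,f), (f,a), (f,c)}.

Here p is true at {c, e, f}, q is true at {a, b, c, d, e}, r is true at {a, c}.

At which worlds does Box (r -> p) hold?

a: successors {b}; r -> p there: b:T. ✓
b: successors {c}; r -> p there: c:T. ✓
c: successors {d}; r -> p there: d:T. ✓
d: successors {e}; r -> p there: e:T. ✓
e: successors {d, f}; r -> p there: d:T, f:T. ✓
f: successors {a, c}; r -> p there: a:F, c:T. ✗

{a, b, c, d, e}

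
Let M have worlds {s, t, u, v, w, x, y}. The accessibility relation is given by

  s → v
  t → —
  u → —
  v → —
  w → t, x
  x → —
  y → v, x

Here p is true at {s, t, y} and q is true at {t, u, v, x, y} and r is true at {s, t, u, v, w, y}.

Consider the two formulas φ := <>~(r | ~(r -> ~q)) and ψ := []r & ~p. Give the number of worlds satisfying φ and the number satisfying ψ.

For <>~(r | ~(r -> ~q)):
s: successors {v}; ~(r | ~(r -> ~q)) there: v:F. ✗
t: no successors, so <>~(r | ~(r -> ~q)) fails. ✗
u: no successors, so <>~(r | ~(r -> ~q)) fails. ✗
v: no successors, so <>~(r | ~(r -> ~q)) fails. ✗
w: successors {t, x}; ~(r | ~(r -> ~q)) there: t:F, x:T. ✓
x: no successors, so <>~(r | ~(r -> ~q)) fails. ✗
y: successors {v, x}; ~(r | ~(r -> ~q)) there: v:F, x:T. ✓
— 2 worlds.
For []r & ~p:
s: []r is T, ~p is F. ✗
t: []r is T, ~p is F. ✗
u: []r is T, ~p is T. ✓
v: []r is T, ~p is T. ✓
w: []r is F, ~p is T. ✗
x: []r is T, ~p is T. ✓
y: []r is F, ~p is F. ✗
— 3 worlds.

2 and 3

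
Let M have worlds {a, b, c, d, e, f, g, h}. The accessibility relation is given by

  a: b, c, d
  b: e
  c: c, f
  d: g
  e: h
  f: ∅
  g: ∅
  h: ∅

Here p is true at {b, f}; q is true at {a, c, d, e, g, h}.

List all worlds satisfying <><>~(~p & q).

a: successors {b, c, d}; <>~(~p & q) there: b:F, c:T, d:F. ✓
b: successors {e}; <>~(~p & q) there: e:F. ✗
c: successors {c, f}; <>~(~p & q) there: c:T, f:F. ✓
d: successors {g}; <>~(~p & q) there: g:F. ✗
e: successors {h}; <>~(~p & q) there: h:F. ✗
f: no successors, so <><>~(~p & q) fails. ✗
g: no successors, so <><>~(~p & q) fails. ✗
h: no successors, so <><>~(~p & q) fails. ✗

{a, c}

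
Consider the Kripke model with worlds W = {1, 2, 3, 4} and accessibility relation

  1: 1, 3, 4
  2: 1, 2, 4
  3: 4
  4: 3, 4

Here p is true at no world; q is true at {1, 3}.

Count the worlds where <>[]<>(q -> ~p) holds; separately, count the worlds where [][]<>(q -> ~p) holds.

4 and 4

For <>[]<>(q -> ~p):
1: successors {1, 3, 4}; []<>(q -> ~p) there: 1:T, 3:T, 4:T. ✓
2: successors {1, 2, 4}; []<>(q -> ~p) there: 1:T, 2:T, 4:T. ✓
3: successors {4}; []<>(q -> ~p) there: 4:T. ✓
4: successors {3, 4}; []<>(q -> ~p) there: 3:T, 4:T. ✓
— 4 worlds.
For [][]<>(q -> ~p):
1: successors {1, 3, 4}; []<>(q -> ~p) there: 1:T, 3:T, 4:T. ✓
2: successors {1, 2, 4}; []<>(q -> ~p) there: 1:T, 2:T, 4:T. ✓
3: successors {4}; []<>(q -> ~p) there: 4:T. ✓
4: successors {3, 4}; []<>(q -> ~p) there: 3:T, 4:T. ✓
— 4 worlds.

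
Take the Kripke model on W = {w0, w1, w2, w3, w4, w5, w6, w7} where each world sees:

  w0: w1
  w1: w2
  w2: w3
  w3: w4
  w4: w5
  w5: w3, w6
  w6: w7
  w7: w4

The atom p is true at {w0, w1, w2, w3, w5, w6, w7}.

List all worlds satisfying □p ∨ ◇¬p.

w0: □p is T, ◇¬p is F. ✓
w1: □p is T, ◇¬p is F. ✓
w2: □p is T, ◇¬p is F. ✓
w3: □p is F, ◇¬p is T. ✓
w4: □p is T, ◇¬p is F. ✓
w5: □p is T, ◇¬p is F. ✓
w6: □p is T, ◇¬p is F. ✓
w7: □p is F, ◇¬p is T. ✓

{w0, w1, w2, w3, w4, w5, w6, w7}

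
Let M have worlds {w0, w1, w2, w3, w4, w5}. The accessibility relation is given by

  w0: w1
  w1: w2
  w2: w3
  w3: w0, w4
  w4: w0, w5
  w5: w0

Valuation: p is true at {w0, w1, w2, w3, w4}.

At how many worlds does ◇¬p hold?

w0: successors {w1}; ¬p there: w1:F. ✗
w1: successors {w2}; ¬p there: w2:F. ✗
w2: successors {w3}; ¬p there: w3:F. ✗
w3: successors {w0, w4}; ¬p there: w0:F, w4:F. ✗
w4: successors {w0, w5}; ¬p there: w0:F, w5:T. ✓
w5: successors {w0}; ¬p there: w0:F. ✗
Satisfying worlds: {w4}.

1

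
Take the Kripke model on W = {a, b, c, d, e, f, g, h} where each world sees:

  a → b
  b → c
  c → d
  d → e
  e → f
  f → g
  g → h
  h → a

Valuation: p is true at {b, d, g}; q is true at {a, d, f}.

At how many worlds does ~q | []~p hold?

a: ~q is F, []~p is F. ✗
b: ~q is T, []~p is T. ✓
c: ~q is T, []~p is F. ✓
d: ~q is F, []~p is T. ✓
e: ~q is T, []~p is T. ✓
f: ~q is F, []~p is F. ✗
g: ~q is T, []~p is T. ✓
h: ~q is T, []~p is T. ✓
Satisfying worlds: {b, c, d, e, g, h}.

6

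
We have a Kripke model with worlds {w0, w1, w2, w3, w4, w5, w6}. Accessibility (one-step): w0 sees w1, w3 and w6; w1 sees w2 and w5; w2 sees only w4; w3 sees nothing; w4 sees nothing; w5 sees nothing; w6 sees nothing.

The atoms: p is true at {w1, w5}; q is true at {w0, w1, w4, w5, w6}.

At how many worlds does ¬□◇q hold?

w0: □◇q is F. ✓
w1: □◇q is F. ✓
w2: □◇q is F. ✓
w3: □◇q is T. ✗
w4: □◇q is T. ✗
w5: □◇q is T. ✗
w6: □◇q is T. ✗
Satisfying worlds: {w0, w1, w2}.

3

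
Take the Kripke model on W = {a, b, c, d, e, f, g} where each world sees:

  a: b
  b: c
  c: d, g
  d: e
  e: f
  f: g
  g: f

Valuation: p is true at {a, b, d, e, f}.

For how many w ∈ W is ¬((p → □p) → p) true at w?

2

a: (p → □p) → p is T. ✗
b: (p → □p) → p is T. ✗
c: (p → □p) → p is F. ✓
d: (p → □p) → p is T. ✗
e: (p → □p) → p is T. ✗
f: (p → □p) → p is T. ✗
g: (p → □p) → p is F. ✓
Satisfying worlds: {c, g}.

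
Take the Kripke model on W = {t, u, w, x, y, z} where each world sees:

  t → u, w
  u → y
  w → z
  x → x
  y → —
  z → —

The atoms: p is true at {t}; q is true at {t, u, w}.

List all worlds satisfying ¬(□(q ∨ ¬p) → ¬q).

{t, u, w}

t: □(q ∨ ¬p) → ¬q is F. ✓
u: □(q ∨ ¬p) → ¬q is F. ✓
w: □(q ∨ ¬p) → ¬q is F. ✓
x: □(q ∨ ¬p) → ¬q is T. ✗
y: □(q ∨ ¬p) → ¬q is T. ✗
z: □(q ∨ ¬p) → ¬q is T. ✗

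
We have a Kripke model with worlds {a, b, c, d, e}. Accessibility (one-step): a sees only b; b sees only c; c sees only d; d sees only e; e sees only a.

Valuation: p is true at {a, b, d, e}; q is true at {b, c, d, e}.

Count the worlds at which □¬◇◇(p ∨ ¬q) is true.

a: successors {b}; ¬◇◇(p ∨ ¬q) there: b:F. ✗
b: successors {c}; ¬◇◇(p ∨ ¬q) there: c:F. ✗
c: successors {d}; ¬◇◇(p ∨ ¬q) there: d:F. ✗
d: successors {e}; ¬◇◇(p ∨ ¬q) there: e:F. ✗
e: successors {a}; ¬◇◇(p ∨ ¬q) there: a:T. ✓
Satisfying worlds: {e}.

1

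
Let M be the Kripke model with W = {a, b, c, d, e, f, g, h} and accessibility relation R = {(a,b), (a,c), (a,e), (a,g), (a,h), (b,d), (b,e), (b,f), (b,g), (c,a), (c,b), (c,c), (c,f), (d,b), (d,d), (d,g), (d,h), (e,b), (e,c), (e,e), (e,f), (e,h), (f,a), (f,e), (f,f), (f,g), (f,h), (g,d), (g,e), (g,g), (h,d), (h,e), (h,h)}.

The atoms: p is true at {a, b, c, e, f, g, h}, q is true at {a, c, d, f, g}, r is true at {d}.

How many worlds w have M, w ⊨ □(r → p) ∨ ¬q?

6

a: □(r → p) is T, ¬q is F. ✓
b: □(r → p) is F, ¬q is T. ✓
c: □(r → p) is T, ¬q is F. ✓
d: □(r → p) is F, ¬q is F. ✗
e: □(r → p) is T, ¬q is T. ✓
f: □(r → p) is T, ¬q is F. ✓
g: □(r → p) is F, ¬q is F. ✗
h: □(r → p) is F, ¬q is T. ✓
Satisfying worlds: {a, b, c, e, f, h}.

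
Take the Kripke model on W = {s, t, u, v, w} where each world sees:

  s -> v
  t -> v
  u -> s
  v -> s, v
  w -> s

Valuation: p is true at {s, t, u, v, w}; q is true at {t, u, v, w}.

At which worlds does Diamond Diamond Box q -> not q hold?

s: Diamond Diamond Box q is T, not q is T. ✓
t: Diamond Diamond Box q is T, not q is F. ✗
u: Diamond Diamond Box q is F, not q is F. ✓
v: Diamond Diamond Box q is T, not q is F. ✗
w: Diamond Diamond Box q is F, not q is F. ✓

{s, u, w}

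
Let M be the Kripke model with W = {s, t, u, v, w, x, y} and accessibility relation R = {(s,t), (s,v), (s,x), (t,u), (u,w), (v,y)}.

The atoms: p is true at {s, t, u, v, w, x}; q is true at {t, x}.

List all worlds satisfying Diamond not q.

s: successors {t, v, x}; not q there: t:F, v:T, x:F. ✓
t: successors {u}; not q there: u:T. ✓
u: successors {w}; not q there: w:T. ✓
v: successors {y}; not q there: y:T. ✓
w: no successors, so Diamond not q fails. ✗
x: no successors, so Diamond not q fails. ✗
y: no successors, so Diamond not q fails. ✗

{s, t, u, v}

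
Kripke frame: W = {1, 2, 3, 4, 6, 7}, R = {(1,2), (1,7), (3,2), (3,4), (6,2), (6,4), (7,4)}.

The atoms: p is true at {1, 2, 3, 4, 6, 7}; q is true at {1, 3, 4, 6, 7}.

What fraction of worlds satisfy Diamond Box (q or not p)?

1: successors {2, 7}; Box (q or not p) there: 2:T, 7:T. ✓
2: no successors, so Diamond Box (q or not p) fails. ✗
3: successors {2, 4}; Box (q or not p) there: 2:T, 4:T. ✓
4: no successors, so Diamond Box (q or not p) fails. ✗
6: successors {2, 4}; Box (q or not p) there: 2:T, 4:T. ✓
7: successors {4}; Box (q or not p) there: 4:T. ✓
That's 4 of 6 worlds, so 4/6 = 2/3.

2/3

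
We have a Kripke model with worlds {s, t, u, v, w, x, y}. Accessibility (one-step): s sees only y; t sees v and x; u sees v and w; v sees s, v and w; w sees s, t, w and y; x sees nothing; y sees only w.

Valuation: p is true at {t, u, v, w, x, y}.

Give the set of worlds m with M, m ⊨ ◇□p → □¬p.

s: ◇□p is T, □¬p is F. ✗
t: ◇□p is T, □¬p is F. ✗
u: ◇□p is F, □¬p is F. ✓
v: ◇□p is T, □¬p is F. ✗
w: ◇□p is T, □¬p is F. ✗
x: ◇□p is F, □¬p is T. ✓
y: ◇□p is F, □¬p is F. ✓

{u, x, y}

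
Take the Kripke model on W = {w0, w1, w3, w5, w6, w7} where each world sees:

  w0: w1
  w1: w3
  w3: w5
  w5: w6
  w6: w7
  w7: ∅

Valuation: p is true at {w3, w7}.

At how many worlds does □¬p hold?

4

w0: successors {w1}; ¬p there: w1:T. ✓
w1: successors {w3}; ¬p there: w3:F. ✗
w3: successors {w5}; ¬p there: w5:T. ✓
w5: successors {w6}; ¬p there: w6:T. ✓
w6: successors {w7}; ¬p there: w7:F. ✗
w7: no successors, so □¬p holds vacuously. ✓
Satisfying worlds: {w0, w3, w5, w7}.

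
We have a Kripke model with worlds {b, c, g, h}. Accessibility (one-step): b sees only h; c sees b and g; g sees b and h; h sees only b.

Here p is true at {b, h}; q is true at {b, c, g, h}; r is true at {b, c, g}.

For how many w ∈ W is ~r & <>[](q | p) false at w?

b: ~r is F, <>[](q | p) is T. ✗
c: ~r is F, <>[](q | p) is T. ✗
g: ~r is F, <>[](q | p) is T. ✗
h: ~r is T, <>[](q | p) is T. ✓
Satisfying worlds: {h}.
So ~r & <>[](q | p) fails at the other 3 worlds.

3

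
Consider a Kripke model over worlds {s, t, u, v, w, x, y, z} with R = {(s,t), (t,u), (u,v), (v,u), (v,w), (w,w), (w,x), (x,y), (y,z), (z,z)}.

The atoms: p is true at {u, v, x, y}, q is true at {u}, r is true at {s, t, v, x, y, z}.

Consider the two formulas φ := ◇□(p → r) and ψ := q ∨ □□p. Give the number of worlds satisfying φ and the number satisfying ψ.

6 and 3

For ◇□(p → r):
s: successors {t}; □(p → r) there: t:F. ✗
t: successors {u}; □(p → r) there: u:T. ✓
u: successors {v}; □(p → r) there: v:F. ✗
v: successors {u, w}; □(p → r) there: u:T, w:T. ✓
w: successors {w, x}; □(p → r) there: w:T, x:T. ✓
x: successors {y}; □(p → r) there: y:T. ✓
y: successors {z}; □(p → r) there: z:T. ✓
z: successors {z}; □(p → r) there: z:T. ✓
— 6 worlds.
For q ∨ □□p:
s: q is F, □□p is T. ✓
t: q is F, □□p is T. ✓
u: q is T, □□p is F. ✓
v: q is F, □□p is F. ✗
w: q is F, □□p is F. ✗
x: q is F, □□p is F. ✗
y: q is F, □□p is F. ✗
z: q is F, □□p is F. ✗
— 3 worlds.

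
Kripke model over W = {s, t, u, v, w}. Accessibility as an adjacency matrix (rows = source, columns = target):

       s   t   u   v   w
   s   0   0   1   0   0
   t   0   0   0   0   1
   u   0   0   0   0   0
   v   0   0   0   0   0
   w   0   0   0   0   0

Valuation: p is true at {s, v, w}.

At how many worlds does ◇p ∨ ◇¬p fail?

s: ◇p is F, ◇¬p is T. ✓
t: ◇p is T, ◇¬p is F. ✓
u: ◇p is F, ◇¬p is F. ✗
v: ◇p is F, ◇¬p is F. ✗
w: ◇p is F, ◇¬p is F. ✗
Satisfying worlds: {s, t}.
So ◇p ∨ ◇¬p fails at the other 3 worlds.

3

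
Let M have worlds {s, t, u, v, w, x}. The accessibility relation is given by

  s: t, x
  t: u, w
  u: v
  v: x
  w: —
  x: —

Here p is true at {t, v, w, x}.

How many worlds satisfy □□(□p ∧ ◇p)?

4

s: successors {t, x}; □(□p ∧ ◇p) there: t:F, x:T. ✗
t: successors {u, w}; □(□p ∧ ◇p) there: u:T, w:T. ✓
u: successors {v}; □(□p ∧ ◇p) there: v:F. ✗
v: successors {x}; □(□p ∧ ◇p) there: x:T. ✓
w: no successors, so □□(□p ∧ ◇p) holds vacuously. ✓
x: no successors, so □□(□p ∧ ◇p) holds vacuously. ✓
Satisfying worlds: {t, v, w, x}.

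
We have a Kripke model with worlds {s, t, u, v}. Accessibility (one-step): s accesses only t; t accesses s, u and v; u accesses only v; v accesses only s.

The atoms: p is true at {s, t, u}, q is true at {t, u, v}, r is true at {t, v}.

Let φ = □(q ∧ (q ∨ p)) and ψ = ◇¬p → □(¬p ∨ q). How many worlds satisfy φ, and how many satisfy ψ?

For □(q ∧ (q ∨ p)):
s: successors {t}; q ∧ (q ∨ p) there: t:T. ✓
t: successors {s, u, v}; q ∧ (q ∨ p) there: s:F, u:T, v:T. ✗
u: successors {v}; q ∧ (q ∨ p) there: v:T. ✓
v: successors {s}; q ∧ (q ∨ p) there: s:F. ✗
— 2 worlds.
For ◇¬p → □(¬p ∨ q):
s: ◇¬p is F, □(¬p ∨ q) is T. ✓
t: ◇¬p is T, □(¬p ∨ q) is F. ✗
u: ◇¬p is T, □(¬p ∨ q) is T. ✓
v: ◇¬p is F, □(¬p ∨ q) is F. ✓
— 3 worlds.

2 and 3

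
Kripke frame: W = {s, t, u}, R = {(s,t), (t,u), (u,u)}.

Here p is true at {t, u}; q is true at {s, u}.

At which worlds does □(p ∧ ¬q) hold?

s: successors {t}; p ∧ ¬q there: t:T. ✓
t: successors {u}; p ∧ ¬q there: u:F. ✗
u: successors {u}; p ∧ ¬q there: u:F. ✗

{s}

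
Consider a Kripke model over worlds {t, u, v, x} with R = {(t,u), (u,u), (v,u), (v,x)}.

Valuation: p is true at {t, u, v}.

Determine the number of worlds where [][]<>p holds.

t: successors {u}; []<>p there: u:T. ✓
u: successors {u}; []<>p there: u:T. ✓
v: successors {u, x}; []<>p there: u:T, x:T. ✓
x: no successors, so [][]<>p holds vacuously. ✓
Satisfying worlds: {t, u, v, x}.

4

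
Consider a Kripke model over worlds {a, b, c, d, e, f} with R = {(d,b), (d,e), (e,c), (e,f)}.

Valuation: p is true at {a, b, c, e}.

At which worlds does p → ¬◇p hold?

a: p is T, ¬◇p is T. ✓
b: p is T, ¬◇p is T. ✓
c: p is T, ¬◇p is T. ✓
d: p is F, ¬◇p is F. ✓
e: p is T, ¬◇p is F. ✗
f: p is F, ¬◇p is T. ✓

{a, b, c, d, f}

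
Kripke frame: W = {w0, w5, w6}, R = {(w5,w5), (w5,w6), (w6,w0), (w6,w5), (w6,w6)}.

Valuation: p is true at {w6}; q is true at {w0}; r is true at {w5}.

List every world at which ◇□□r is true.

{w6}

w0: no successors, so ◇□□r fails. ✗
w5: successors {w5, w6}; □□r there: w5:F, w6:F. ✗
w6: successors {w0, w5, w6}; □□r there: w0:T, w5:F, w6:F. ✓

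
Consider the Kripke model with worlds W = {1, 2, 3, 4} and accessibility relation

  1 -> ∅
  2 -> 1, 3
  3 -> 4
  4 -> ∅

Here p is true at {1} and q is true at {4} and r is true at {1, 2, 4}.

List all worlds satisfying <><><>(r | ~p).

∅

1: no successors, so <><><>(r | ~p) fails. ✗
2: successors {1, 3}; <><>(r | ~p) there: 1:F, 3:F. ✗
3: successors {4}; <><>(r | ~p) there: 4:F. ✗
4: no successors, so <><><>(r | ~p) fails. ✗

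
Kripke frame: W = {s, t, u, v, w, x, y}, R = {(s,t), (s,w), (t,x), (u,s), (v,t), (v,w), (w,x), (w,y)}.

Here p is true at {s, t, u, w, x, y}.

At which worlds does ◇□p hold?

{s, t, u, v, w}

s: successors {t, w}; □p there: t:T, w:T. ✓
t: successors {x}; □p there: x:T. ✓
u: successors {s}; □p there: s:T. ✓
v: successors {t, w}; □p there: t:T, w:T. ✓
w: successors {x, y}; □p there: x:T, y:T. ✓
x: no successors, so ◇□p fails. ✗
y: no successors, so ◇□p fails. ✗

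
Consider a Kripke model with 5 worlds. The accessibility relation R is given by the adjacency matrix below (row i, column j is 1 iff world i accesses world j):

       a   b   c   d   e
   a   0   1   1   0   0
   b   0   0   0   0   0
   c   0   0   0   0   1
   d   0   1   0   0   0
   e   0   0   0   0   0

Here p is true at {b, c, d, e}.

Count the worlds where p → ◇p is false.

a: p is F, ◇p is T. ✓
b: p is T, ◇p is F. ✗
c: p is T, ◇p is T. ✓
d: p is T, ◇p is T. ✓
e: p is T, ◇p is F. ✗
Satisfying worlds: {a, c, d}.
So p → ◇p fails at the other 2 worlds.

2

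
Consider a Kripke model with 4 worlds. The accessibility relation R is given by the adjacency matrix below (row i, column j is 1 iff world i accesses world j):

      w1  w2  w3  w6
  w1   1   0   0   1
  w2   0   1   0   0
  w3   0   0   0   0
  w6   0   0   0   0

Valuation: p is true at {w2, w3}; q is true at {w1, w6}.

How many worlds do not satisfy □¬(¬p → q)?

2

w1: successors {w1, w6}; ¬(¬p → q) there: w1:F, w6:F. ✗
w2: successors {w2}; ¬(¬p → q) there: w2:F. ✗
w3: no successors, so □¬(¬p → q) holds vacuously. ✓
w6: no successors, so □¬(¬p → q) holds vacuously. ✓
Satisfying worlds: {w3, w6}.
So □¬(¬p → q) fails at the other 2 worlds.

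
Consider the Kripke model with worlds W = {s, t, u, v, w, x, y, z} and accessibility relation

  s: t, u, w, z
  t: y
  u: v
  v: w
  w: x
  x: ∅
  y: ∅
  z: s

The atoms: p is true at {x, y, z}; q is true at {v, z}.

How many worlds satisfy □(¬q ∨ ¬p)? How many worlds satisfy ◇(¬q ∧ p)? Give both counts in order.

7 and 2

For □(¬q ∨ ¬p):
s: successors {t, u, w, z}; ¬q ∨ ¬p there: t:T, u:T, w:T, z:F. ✗
t: successors {y}; ¬q ∨ ¬p there: y:T. ✓
u: successors {v}; ¬q ∨ ¬p there: v:T. ✓
v: successors {w}; ¬q ∨ ¬p there: w:T. ✓
w: successors {x}; ¬q ∨ ¬p there: x:T. ✓
x: no successors, so □(¬q ∨ ¬p) holds vacuously. ✓
y: no successors, so □(¬q ∨ ¬p) holds vacuously. ✓
z: successors {s}; ¬q ∨ ¬p there: s:T. ✓
— 7 worlds.
For ◇(¬q ∧ p):
s: successors {t, u, w, z}; ¬q ∧ p there: t:F, u:F, w:F, z:F. ✗
t: successors {y}; ¬q ∧ p there: y:T. ✓
u: successors {v}; ¬q ∧ p there: v:F. ✗
v: successors {w}; ¬q ∧ p there: w:F. ✗
w: successors {x}; ¬q ∧ p there: x:T. ✓
x: no successors, so ◇(¬q ∧ p) fails. ✗
y: no successors, so ◇(¬q ∧ p) fails. ✗
z: successors {s}; ¬q ∧ p there: s:F. ✗
— 2 worlds.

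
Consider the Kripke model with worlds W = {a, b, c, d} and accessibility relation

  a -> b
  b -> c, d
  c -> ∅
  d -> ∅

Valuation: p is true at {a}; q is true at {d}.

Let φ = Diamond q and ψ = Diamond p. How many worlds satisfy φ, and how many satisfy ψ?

For Diamond q:
a: successors {b}; q there: b:F. ✗
b: successors {c, d}; q there: c:F, d:T. ✓
c: no successors, so Diamond q fails. ✗
d: no successors, so Diamond q fails. ✗
— 1 world.
For Diamond p:
a: successors {b}; p there: b:F. ✗
b: successors {c, d}; p there: c:F, d:F. ✗
c: no successors, so Diamond p fails. ✗
d: no successors, so Diamond p fails. ✗
— 0 worlds.

1 and 0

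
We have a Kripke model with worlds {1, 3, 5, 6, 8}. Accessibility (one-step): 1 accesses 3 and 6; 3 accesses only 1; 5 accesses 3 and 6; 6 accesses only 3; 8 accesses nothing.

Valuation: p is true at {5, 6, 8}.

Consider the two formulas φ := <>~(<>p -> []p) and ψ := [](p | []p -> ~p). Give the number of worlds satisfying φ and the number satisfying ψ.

1 and 3

For <>~(<>p -> []p):
1: successors {3, 6}; ~(<>p -> []p) there: 3:F, 6:F. ✗
3: successors {1}; ~(<>p -> []p) there: 1:T. ✓
5: successors {3, 6}; ~(<>p -> []p) there: 3:F, 6:F. ✗
6: successors {3}; ~(<>p -> []p) there: 3:F. ✗
8: no successors, so <>~(<>p -> []p) fails. ✗
— 1 world.
For [](p | []p -> ~p):
1: successors {3, 6}; p | []p -> ~p there: 3:T, 6:F. ✗
3: successors {1}; p | []p -> ~p there: 1:T. ✓
5: successors {3, 6}; p | []p -> ~p there: 3:T, 6:F. ✗
6: successors {3}; p | []p -> ~p there: 3:T. ✓
8: no successors, so [](p | []p -> ~p) holds vacuously. ✓
— 3 worlds.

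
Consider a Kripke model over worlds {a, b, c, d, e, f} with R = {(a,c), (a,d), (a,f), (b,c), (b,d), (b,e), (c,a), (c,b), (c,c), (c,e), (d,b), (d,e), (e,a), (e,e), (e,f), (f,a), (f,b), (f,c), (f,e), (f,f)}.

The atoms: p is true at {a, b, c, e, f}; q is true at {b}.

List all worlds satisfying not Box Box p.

a: Box Box p is T. ✗
b: Box Box p is T. ✗
c: Box Box p is F. ✓
d: Box Box p is F. ✓
e: Box Box p is F. ✓
f: Box Box p is F. ✓

{c, d, e, f}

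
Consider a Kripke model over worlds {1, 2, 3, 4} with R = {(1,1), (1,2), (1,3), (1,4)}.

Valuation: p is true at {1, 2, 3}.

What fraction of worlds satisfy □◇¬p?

1: successors {1, 2, 3, 4}; ◇¬p there: 1:T, 2:F, 3:F, 4:F. ✗
2: no successors, so □◇¬p holds vacuously. ✓
3: no successors, so □◇¬p holds vacuously. ✓
4: no successors, so □◇¬p holds vacuously. ✓
That's 3 of 4 worlds, so 3/4.

3/4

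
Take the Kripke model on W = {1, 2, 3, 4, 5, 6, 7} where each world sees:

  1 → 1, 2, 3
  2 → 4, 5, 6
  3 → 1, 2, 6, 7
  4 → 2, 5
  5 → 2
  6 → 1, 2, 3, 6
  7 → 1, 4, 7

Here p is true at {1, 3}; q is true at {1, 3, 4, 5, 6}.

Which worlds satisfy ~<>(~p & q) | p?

1: ~<>(~p & q) is T, p is T. ✓
2: ~<>(~p & q) is F, p is F. ✗
3: ~<>(~p & q) is F, p is T. ✓
4: ~<>(~p & q) is F, p is F. ✗
5: ~<>(~p & q) is T, p is F. ✓
6: ~<>(~p & q) is F, p is F. ✗
7: ~<>(~p & q) is F, p is F. ✗

{1, 3, 5}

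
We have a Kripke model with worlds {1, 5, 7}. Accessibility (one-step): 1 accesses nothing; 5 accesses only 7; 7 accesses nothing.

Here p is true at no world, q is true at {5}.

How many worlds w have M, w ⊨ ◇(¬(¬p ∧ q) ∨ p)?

1: no successors, so ◇(¬(¬p ∧ q) ∨ p) fails. ✗
5: successors {7}; ¬(¬p ∧ q) ∨ p there: 7:T. ✓
7: no successors, so ◇(¬(¬p ∧ q) ∨ p) fails. ✗
Satisfying worlds: {5}.

1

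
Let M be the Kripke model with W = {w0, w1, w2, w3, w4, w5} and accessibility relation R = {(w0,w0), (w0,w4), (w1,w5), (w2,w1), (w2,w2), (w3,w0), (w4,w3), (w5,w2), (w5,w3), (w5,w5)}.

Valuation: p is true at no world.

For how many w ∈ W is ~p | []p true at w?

6

w0: ~p is T, []p is F. ✓
w1: ~p is T, []p is F. ✓
w2: ~p is T, []p is F. ✓
w3: ~p is T, []p is F. ✓
w4: ~p is T, []p is F. ✓
w5: ~p is T, []p is F. ✓
Satisfying worlds: {w0, w1, w2, w3, w4, w5}.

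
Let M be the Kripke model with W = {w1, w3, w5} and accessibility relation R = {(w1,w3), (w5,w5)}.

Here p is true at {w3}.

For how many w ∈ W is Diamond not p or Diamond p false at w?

1

w1: Diamond not p is F, Diamond p is T. ✓
w3: Diamond not p is F, Diamond p is F. ✗
w5: Diamond not p is T, Diamond p is F. ✓
Satisfying worlds: {w1, w5}.
So Diamond not p or Diamond p fails at the other 1 world.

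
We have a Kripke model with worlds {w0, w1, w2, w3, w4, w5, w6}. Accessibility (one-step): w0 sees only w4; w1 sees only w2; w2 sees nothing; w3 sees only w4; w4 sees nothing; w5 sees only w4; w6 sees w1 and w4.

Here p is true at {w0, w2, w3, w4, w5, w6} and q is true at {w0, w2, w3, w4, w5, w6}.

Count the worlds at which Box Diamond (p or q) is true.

w0: successors {w4}; Diamond (p or q) there: w4:F. ✗
w1: successors {w2}; Diamond (p or q) there: w2:F. ✗
w2: no successors, so Box Diamond (p or q) holds vacuously. ✓
w3: successors {w4}; Diamond (p or q) there: w4:F. ✗
w4: no successors, so Box Diamond (p or q) holds vacuously. ✓
w5: successors {w4}; Diamond (p or q) there: w4:F. ✗
w6: successors {w1, w4}; Diamond (p or q) there: w1:T, w4:F. ✗
Satisfying worlds: {w2, w4}.

2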